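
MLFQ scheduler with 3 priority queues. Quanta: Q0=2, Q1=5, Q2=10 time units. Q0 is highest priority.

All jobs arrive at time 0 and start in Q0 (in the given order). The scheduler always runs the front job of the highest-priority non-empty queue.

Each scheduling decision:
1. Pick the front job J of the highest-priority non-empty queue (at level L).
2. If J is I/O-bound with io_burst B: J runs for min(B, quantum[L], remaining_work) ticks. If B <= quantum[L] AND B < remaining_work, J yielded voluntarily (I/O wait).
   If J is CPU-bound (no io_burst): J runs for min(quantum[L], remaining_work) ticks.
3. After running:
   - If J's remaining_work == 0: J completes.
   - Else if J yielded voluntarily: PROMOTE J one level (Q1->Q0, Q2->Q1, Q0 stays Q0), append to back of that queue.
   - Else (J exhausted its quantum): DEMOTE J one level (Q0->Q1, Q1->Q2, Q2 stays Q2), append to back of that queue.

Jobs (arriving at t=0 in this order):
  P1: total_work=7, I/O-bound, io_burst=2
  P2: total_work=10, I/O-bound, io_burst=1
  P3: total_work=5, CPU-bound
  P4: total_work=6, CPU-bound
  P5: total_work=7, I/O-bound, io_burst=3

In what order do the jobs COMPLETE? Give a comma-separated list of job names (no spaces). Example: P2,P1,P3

t=0-2: P1@Q0 runs 2, rem=5, I/O yield, promote→Q0. Q0=[P2,P3,P4,P5,P1] Q1=[] Q2=[]
t=2-3: P2@Q0 runs 1, rem=9, I/O yield, promote→Q0. Q0=[P3,P4,P5,P1,P2] Q1=[] Q2=[]
t=3-5: P3@Q0 runs 2, rem=3, quantum used, demote→Q1. Q0=[P4,P5,P1,P2] Q1=[P3] Q2=[]
t=5-7: P4@Q0 runs 2, rem=4, quantum used, demote→Q1. Q0=[P5,P1,P2] Q1=[P3,P4] Q2=[]
t=7-9: P5@Q0 runs 2, rem=5, quantum used, demote→Q1. Q0=[P1,P2] Q1=[P3,P4,P5] Q2=[]
t=9-11: P1@Q0 runs 2, rem=3, I/O yield, promote→Q0. Q0=[P2,P1] Q1=[P3,P4,P5] Q2=[]
t=11-12: P2@Q0 runs 1, rem=8, I/O yield, promote→Q0. Q0=[P1,P2] Q1=[P3,P4,P5] Q2=[]
t=12-14: P1@Q0 runs 2, rem=1, I/O yield, promote→Q0. Q0=[P2,P1] Q1=[P3,P4,P5] Q2=[]
t=14-15: P2@Q0 runs 1, rem=7, I/O yield, promote→Q0. Q0=[P1,P2] Q1=[P3,P4,P5] Q2=[]
t=15-16: P1@Q0 runs 1, rem=0, completes. Q0=[P2] Q1=[P3,P4,P5] Q2=[]
t=16-17: P2@Q0 runs 1, rem=6, I/O yield, promote→Q0. Q0=[P2] Q1=[P3,P4,P5] Q2=[]
t=17-18: P2@Q0 runs 1, rem=5, I/O yield, promote→Q0. Q0=[P2] Q1=[P3,P4,P5] Q2=[]
t=18-19: P2@Q0 runs 1, rem=4, I/O yield, promote→Q0. Q0=[P2] Q1=[P3,P4,P5] Q2=[]
t=19-20: P2@Q0 runs 1, rem=3, I/O yield, promote→Q0. Q0=[P2] Q1=[P3,P4,P5] Q2=[]
t=20-21: P2@Q0 runs 1, rem=2, I/O yield, promote→Q0. Q0=[P2] Q1=[P3,P4,P5] Q2=[]
t=21-22: P2@Q0 runs 1, rem=1, I/O yield, promote→Q0. Q0=[P2] Q1=[P3,P4,P5] Q2=[]
t=22-23: P2@Q0 runs 1, rem=0, completes. Q0=[] Q1=[P3,P4,P5] Q2=[]
t=23-26: P3@Q1 runs 3, rem=0, completes. Q0=[] Q1=[P4,P5] Q2=[]
t=26-30: P4@Q1 runs 4, rem=0, completes. Q0=[] Q1=[P5] Q2=[]
t=30-33: P5@Q1 runs 3, rem=2, I/O yield, promote→Q0. Q0=[P5] Q1=[] Q2=[]
t=33-35: P5@Q0 runs 2, rem=0, completes. Q0=[] Q1=[] Q2=[]

Answer: P1,P2,P3,P4,P5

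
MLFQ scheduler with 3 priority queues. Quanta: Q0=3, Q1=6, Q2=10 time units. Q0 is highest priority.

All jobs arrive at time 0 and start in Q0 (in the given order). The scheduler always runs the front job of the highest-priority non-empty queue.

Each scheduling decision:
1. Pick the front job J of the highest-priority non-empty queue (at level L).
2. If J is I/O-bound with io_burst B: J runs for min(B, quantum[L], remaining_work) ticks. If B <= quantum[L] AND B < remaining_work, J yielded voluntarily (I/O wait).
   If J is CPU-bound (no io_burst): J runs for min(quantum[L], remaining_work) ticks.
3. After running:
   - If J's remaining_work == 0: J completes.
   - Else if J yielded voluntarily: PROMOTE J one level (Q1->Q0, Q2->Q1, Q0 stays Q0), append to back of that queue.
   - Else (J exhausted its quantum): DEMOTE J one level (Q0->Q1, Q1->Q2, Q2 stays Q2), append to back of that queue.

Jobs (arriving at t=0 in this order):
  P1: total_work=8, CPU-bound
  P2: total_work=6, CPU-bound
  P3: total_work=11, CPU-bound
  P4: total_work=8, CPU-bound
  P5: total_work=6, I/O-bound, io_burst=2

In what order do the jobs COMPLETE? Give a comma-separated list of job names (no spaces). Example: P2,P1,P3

Answer: P5,P1,P2,P4,P3

Derivation:
t=0-3: P1@Q0 runs 3, rem=5, quantum used, demote→Q1. Q0=[P2,P3,P4,P5] Q1=[P1] Q2=[]
t=3-6: P2@Q0 runs 3, rem=3, quantum used, demote→Q1. Q0=[P3,P4,P5] Q1=[P1,P2] Q2=[]
t=6-9: P3@Q0 runs 3, rem=8, quantum used, demote→Q1. Q0=[P4,P5] Q1=[P1,P2,P3] Q2=[]
t=9-12: P4@Q0 runs 3, rem=5, quantum used, demote→Q1. Q0=[P5] Q1=[P1,P2,P3,P4] Q2=[]
t=12-14: P5@Q0 runs 2, rem=4, I/O yield, promote→Q0. Q0=[P5] Q1=[P1,P2,P3,P4] Q2=[]
t=14-16: P5@Q0 runs 2, rem=2, I/O yield, promote→Q0. Q0=[P5] Q1=[P1,P2,P3,P4] Q2=[]
t=16-18: P5@Q0 runs 2, rem=0, completes. Q0=[] Q1=[P1,P2,P3,P4] Q2=[]
t=18-23: P1@Q1 runs 5, rem=0, completes. Q0=[] Q1=[P2,P3,P4] Q2=[]
t=23-26: P2@Q1 runs 3, rem=0, completes. Q0=[] Q1=[P3,P4] Q2=[]
t=26-32: P3@Q1 runs 6, rem=2, quantum used, demote→Q2. Q0=[] Q1=[P4] Q2=[P3]
t=32-37: P4@Q1 runs 5, rem=0, completes. Q0=[] Q1=[] Q2=[P3]
t=37-39: P3@Q2 runs 2, rem=0, completes. Q0=[] Q1=[] Q2=[]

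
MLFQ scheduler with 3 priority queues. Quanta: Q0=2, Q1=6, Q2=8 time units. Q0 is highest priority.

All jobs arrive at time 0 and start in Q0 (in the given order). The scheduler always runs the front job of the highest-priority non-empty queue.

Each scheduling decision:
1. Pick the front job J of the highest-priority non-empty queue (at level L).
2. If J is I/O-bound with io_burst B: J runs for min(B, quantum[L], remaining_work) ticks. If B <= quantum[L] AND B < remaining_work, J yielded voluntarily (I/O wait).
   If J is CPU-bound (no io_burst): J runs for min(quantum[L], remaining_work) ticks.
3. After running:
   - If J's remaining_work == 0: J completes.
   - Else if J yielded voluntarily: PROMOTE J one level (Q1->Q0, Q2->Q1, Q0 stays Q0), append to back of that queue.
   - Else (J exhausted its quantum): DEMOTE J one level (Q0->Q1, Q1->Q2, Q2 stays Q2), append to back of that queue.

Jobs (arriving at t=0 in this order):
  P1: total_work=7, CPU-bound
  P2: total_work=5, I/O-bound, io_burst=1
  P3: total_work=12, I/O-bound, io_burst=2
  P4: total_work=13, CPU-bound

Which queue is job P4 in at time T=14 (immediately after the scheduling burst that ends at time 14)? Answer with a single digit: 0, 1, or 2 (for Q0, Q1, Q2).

Answer: 1

Derivation:
t=0-2: P1@Q0 runs 2, rem=5, quantum used, demote→Q1. Q0=[P2,P3,P4] Q1=[P1] Q2=[]
t=2-3: P2@Q0 runs 1, rem=4, I/O yield, promote→Q0. Q0=[P3,P4,P2] Q1=[P1] Q2=[]
t=3-5: P3@Q0 runs 2, rem=10, I/O yield, promote→Q0. Q0=[P4,P2,P3] Q1=[P1] Q2=[]
t=5-7: P4@Q0 runs 2, rem=11, quantum used, demote→Q1. Q0=[P2,P3] Q1=[P1,P4] Q2=[]
t=7-8: P2@Q0 runs 1, rem=3, I/O yield, promote→Q0. Q0=[P3,P2] Q1=[P1,P4] Q2=[]
t=8-10: P3@Q0 runs 2, rem=8, I/O yield, promote→Q0. Q0=[P2,P3] Q1=[P1,P4] Q2=[]
t=10-11: P2@Q0 runs 1, rem=2, I/O yield, promote→Q0. Q0=[P3,P2] Q1=[P1,P4] Q2=[]
t=11-13: P3@Q0 runs 2, rem=6, I/O yield, promote→Q0. Q0=[P2,P3] Q1=[P1,P4] Q2=[]
t=13-14: P2@Q0 runs 1, rem=1, I/O yield, promote→Q0. Q0=[P3,P2] Q1=[P1,P4] Q2=[]
t=14-16: P3@Q0 runs 2, rem=4, I/O yield, promote→Q0. Q0=[P2,P3] Q1=[P1,P4] Q2=[]
t=16-17: P2@Q0 runs 1, rem=0, completes. Q0=[P3] Q1=[P1,P4] Q2=[]
t=17-19: P3@Q0 runs 2, rem=2, I/O yield, promote→Q0. Q0=[P3] Q1=[P1,P4] Q2=[]
t=19-21: P3@Q0 runs 2, rem=0, completes. Q0=[] Q1=[P1,P4] Q2=[]
t=21-26: P1@Q1 runs 5, rem=0, completes. Q0=[] Q1=[P4] Q2=[]
t=26-32: P4@Q1 runs 6, rem=5, quantum used, demote→Q2. Q0=[] Q1=[] Q2=[P4]
t=32-37: P4@Q2 runs 5, rem=0, completes. Q0=[] Q1=[] Q2=[]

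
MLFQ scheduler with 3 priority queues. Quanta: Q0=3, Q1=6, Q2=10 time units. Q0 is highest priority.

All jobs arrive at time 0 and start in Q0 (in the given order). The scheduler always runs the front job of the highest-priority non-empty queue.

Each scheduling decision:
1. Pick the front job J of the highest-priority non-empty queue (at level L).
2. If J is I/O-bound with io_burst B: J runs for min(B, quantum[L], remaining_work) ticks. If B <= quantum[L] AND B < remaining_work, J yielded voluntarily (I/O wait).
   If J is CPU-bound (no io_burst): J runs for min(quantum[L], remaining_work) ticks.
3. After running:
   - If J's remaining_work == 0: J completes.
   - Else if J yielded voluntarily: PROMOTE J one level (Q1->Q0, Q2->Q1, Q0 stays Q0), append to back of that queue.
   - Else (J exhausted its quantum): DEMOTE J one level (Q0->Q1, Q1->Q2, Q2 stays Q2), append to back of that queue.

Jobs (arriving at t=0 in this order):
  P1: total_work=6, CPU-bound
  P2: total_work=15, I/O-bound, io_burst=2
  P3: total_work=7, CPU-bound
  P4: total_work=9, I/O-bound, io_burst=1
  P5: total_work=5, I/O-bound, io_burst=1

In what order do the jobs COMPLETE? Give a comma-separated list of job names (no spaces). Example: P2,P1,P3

t=0-3: P1@Q0 runs 3, rem=3, quantum used, demote→Q1. Q0=[P2,P3,P4,P5] Q1=[P1] Q2=[]
t=3-5: P2@Q0 runs 2, rem=13, I/O yield, promote→Q0. Q0=[P3,P4,P5,P2] Q1=[P1] Q2=[]
t=5-8: P3@Q0 runs 3, rem=4, quantum used, demote→Q1. Q0=[P4,P5,P2] Q1=[P1,P3] Q2=[]
t=8-9: P4@Q0 runs 1, rem=8, I/O yield, promote→Q0. Q0=[P5,P2,P4] Q1=[P1,P3] Q2=[]
t=9-10: P5@Q0 runs 1, rem=4, I/O yield, promote→Q0. Q0=[P2,P4,P5] Q1=[P1,P3] Q2=[]
t=10-12: P2@Q0 runs 2, rem=11, I/O yield, promote→Q0. Q0=[P4,P5,P2] Q1=[P1,P3] Q2=[]
t=12-13: P4@Q0 runs 1, rem=7, I/O yield, promote→Q0. Q0=[P5,P2,P4] Q1=[P1,P3] Q2=[]
t=13-14: P5@Q0 runs 1, rem=3, I/O yield, promote→Q0. Q0=[P2,P4,P5] Q1=[P1,P3] Q2=[]
t=14-16: P2@Q0 runs 2, rem=9, I/O yield, promote→Q0. Q0=[P4,P5,P2] Q1=[P1,P3] Q2=[]
t=16-17: P4@Q0 runs 1, rem=6, I/O yield, promote→Q0. Q0=[P5,P2,P4] Q1=[P1,P3] Q2=[]
t=17-18: P5@Q0 runs 1, rem=2, I/O yield, promote→Q0. Q0=[P2,P4,P5] Q1=[P1,P3] Q2=[]
t=18-20: P2@Q0 runs 2, rem=7, I/O yield, promote→Q0. Q0=[P4,P5,P2] Q1=[P1,P3] Q2=[]
t=20-21: P4@Q0 runs 1, rem=5, I/O yield, promote→Q0. Q0=[P5,P2,P4] Q1=[P1,P3] Q2=[]
t=21-22: P5@Q0 runs 1, rem=1, I/O yield, promote→Q0. Q0=[P2,P4,P5] Q1=[P1,P3] Q2=[]
t=22-24: P2@Q0 runs 2, rem=5, I/O yield, promote→Q0. Q0=[P4,P5,P2] Q1=[P1,P3] Q2=[]
t=24-25: P4@Q0 runs 1, rem=4, I/O yield, promote→Q0. Q0=[P5,P2,P4] Q1=[P1,P3] Q2=[]
t=25-26: P5@Q0 runs 1, rem=0, completes. Q0=[P2,P4] Q1=[P1,P3] Q2=[]
t=26-28: P2@Q0 runs 2, rem=3, I/O yield, promote→Q0. Q0=[P4,P2] Q1=[P1,P3] Q2=[]
t=28-29: P4@Q0 runs 1, rem=3, I/O yield, promote→Q0. Q0=[P2,P4] Q1=[P1,P3] Q2=[]
t=29-31: P2@Q0 runs 2, rem=1, I/O yield, promote→Q0. Q0=[P4,P2] Q1=[P1,P3] Q2=[]
t=31-32: P4@Q0 runs 1, rem=2, I/O yield, promote→Q0. Q0=[P2,P4] Q1=[P1,P3] Q2=[]
t=32-33: P2@Q0 runs 1, rem=0, completes. Q0=[P4] Q1=[P1,P3] Q2=[]
t=33-34: P4@Q0 runs 1, rem=1, I/O yield, promote→Q0. Q0=[P4] Q1=[P1,P3] Q2=[]
t=34-35: P4@Q0 runs 1, rem=0, completes. Q0=[] Q1=[P1,P3] Q2=[]
t=35-38: P1@Q1 runs 3, rem=0, completes. Q0=[] Q1=[P3] Q2=[]
t=38-42: P3@Q1 runs 4, rem=0, completes. Q0=[] Q1=[] Q2=[]

Answer: P5,P2,P4,P1,P3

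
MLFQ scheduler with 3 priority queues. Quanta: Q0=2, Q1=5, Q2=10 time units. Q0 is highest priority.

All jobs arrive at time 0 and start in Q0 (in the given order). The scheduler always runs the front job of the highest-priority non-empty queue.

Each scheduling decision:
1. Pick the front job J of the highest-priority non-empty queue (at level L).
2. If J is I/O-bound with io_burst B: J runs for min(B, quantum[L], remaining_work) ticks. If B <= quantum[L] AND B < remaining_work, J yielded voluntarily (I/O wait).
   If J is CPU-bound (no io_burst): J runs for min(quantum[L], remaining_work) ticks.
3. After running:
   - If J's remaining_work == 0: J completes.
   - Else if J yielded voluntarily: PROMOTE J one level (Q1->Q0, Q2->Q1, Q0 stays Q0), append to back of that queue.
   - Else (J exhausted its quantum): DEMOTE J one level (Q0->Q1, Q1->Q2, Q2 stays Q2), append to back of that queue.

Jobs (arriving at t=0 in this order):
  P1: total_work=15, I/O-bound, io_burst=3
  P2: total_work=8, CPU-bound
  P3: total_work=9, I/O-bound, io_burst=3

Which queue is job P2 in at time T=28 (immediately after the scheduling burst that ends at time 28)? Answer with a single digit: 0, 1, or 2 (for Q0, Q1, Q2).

t=0-2: P1@Q0 runs 2, rem=13, quantum used, demote→Q1. Q0=[P2,P3] Q1=[P1] Q2=[]
t=2-4: P2@Q0 runs 2, rem=6, quantum used, demote→Q1. Q0=[P3] Q1=[P1,P2] Q2=[]
t=4-6: P3@Q0 runs 2, rem=7, quantum used, demote→Q1. Q0=[] Q1=[P1,P2,P3] Q2=[]
t=6-9: P1@Q1 runs 3, rem=10, I/O yield, promote→Q0. Q0=[P1] Q1=[P2,P3] Q2=[]
t=9-11: P1@Q0 runs 2, rem=8, quantum used, demote→Q1. Q0=[] Q1=[P2,P3,P1] Q2=[]
t=11-16: P2@Q1 runs 5, rem=1, quantum used, demote→Q2. Q0=[] Q1=[P3,P1] Q2=[P2]
t=16-19: P3@Q1 runs 3, rem=4, I/O yield, promote→Q0. Q0=[P3] Q1=[P1] Q2=[P2]
t=19-21: P3@Q0 runs 2, rem=2, quantum used, demote→Q1. Q0=[] Q1=[P1,P3] Q2=[P2]
t=21-24: P1@Q1 runs 3, rem=5, I/O yield, promote→Q0. Q0=[P1] Q1=[P3] Q2=[P2]
t=24-26: P1@Q0 runs 2, rem=3, quantum used, demote→Q1. Q0=[] Q1=[P3,P1] Q2=[P2]
t=26-28: P3@Q1 runs 2, rem=0, completes. Q0=[] Q1=[P1] Q2=[P2]
t=28-31: P1@Q1 runs 3, rem=0, completes. Q0=[] Q1=[] Q2=[P2]
t=31-32: P2@Q2 runs 1, rem=0, completes. Q0=[] Q1=[] Q2=[]

Answer: 2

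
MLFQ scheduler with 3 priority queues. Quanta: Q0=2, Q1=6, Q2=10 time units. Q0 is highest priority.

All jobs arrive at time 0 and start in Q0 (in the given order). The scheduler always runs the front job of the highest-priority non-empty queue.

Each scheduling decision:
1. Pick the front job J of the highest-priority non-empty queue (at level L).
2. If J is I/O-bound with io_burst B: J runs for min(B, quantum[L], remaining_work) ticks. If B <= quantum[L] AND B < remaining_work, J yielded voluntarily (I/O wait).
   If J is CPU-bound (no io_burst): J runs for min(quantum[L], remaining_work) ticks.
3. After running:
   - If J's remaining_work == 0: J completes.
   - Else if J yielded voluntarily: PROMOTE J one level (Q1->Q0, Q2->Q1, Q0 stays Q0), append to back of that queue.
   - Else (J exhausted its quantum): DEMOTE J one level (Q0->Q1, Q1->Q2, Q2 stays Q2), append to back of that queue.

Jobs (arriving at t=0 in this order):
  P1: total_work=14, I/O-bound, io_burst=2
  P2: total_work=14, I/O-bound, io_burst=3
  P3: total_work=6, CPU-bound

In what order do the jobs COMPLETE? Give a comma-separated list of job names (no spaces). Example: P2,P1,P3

Answer: P1,P3,P2

Derivation:
t=0-2: P1@Q0 runs 2, rem=12, I/O yield, promote→Q0. Q0=[P2,P3,P1] Q1=[] Q2=[]
t=2-4: P2@Q0 runs 2, rem=12, quantum used, demote→Q1. Q0=[P3,P1] Q1=[P2] Q2=[]
t=4-6: P3@Q0 runs 2, rem=4, quantum used, demote→Q1. Q0=[P1] Q1=[P2,P3] Q2=[]
t=6-8: P1@Q0 runs 2, rem=10, I/O yield, promote→Q0. Q0=[P1] Q1=[P2,P3] Q2=[]
t=8-10: P1@Q0 runs 2, rem=8, I/O yield, promote→Q0. Q0=[P1] Q1=[P2,P3] Q2=[]
t=10-12: P1@Q0 runs 2, rem=6, I/O yield, promote→Q0. Q0=[P1] Q1=[P2,P3] Q2=[]
t=12-14: P1@Q0 runs 2, rem=4, I/O yield, promote→Q0. Q0=[P1] Q1=[P2,P3] Q2=[]
t=14-16: P1@Q0 runs 2, rem=2, I/O yield, promote→Q0. Q0=[P1] Q1=[P2,P3] Q2=[]
t=16-18: P1@Q0 runs 2, rem=0, completes. Q0=[] Q1=[P2,P3] Q2=[]
t=18-21: P2@Q1 runs 3, rem=9, I/O yield, promote→Q0. Q0=[P2] Q1=[P3] Q2=[]
t=21-23: P2@Q0 runs 2, rem=7, quantum used, demote→Q1. Q0=[] Q1=[P3,P2] Q2=[]
t=23-27: P3@Q1 runs 4, rem=0, completes. Q0=[] Q1=[P2] Q2=[]
t=27-30: P2@Q1 runs 3, rem=4, I/O yield, promote→Q0. Q0=[P2] Q1=[] Q2=[]
t=30-32: P2@Q0 runs 2, rem=2, quantum used, demote→Q1. Q0=[] Q1=[P2] Q2=[]
t=32-34: P2@Q1 runs 2, rem=0, completes. Q0=[] Q1=[] Q2=[]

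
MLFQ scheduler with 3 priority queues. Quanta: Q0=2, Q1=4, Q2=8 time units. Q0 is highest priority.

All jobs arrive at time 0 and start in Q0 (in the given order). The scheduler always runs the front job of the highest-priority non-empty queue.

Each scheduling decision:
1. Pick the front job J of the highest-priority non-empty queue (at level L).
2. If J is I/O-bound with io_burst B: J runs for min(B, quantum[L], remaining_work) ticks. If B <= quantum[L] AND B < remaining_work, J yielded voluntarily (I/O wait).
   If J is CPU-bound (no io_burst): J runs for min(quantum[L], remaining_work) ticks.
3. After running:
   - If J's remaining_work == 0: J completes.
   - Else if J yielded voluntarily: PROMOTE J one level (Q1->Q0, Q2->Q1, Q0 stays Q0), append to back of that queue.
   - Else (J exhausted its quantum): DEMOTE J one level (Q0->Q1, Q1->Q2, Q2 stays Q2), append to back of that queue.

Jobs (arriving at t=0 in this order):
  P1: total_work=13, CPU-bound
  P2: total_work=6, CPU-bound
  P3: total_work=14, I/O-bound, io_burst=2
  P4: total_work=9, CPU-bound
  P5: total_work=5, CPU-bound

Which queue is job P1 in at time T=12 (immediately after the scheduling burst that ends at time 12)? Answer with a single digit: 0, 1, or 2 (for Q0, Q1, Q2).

Answer: 1

Derivation:
t=0-2: P1@Q0 runs 2, rem=11, quantum used, demote→Q1. Q0=[P2,P3,P4,P5] Q1=[P1] Q2=[]
t=2-4: P2@Q0 runs 2, rem=4, quantum used, demote→Q1. Q0=[P3,P4,P5] Q1=[P1,P2] Q2=[]
t=4-6: P3@Q0 runs 2, rem=12, I/O yield, promote→Q0. Q0=[P4,P5,P3] Q1=[P1,P2] Q2=[]
t=6-8: P4@Q0 runs 2, rem=7, quantum used, demote→Q1. Q0=[P5,P3] Q1=[P1,P2,P4] Q2=[]
t=8-10: P5@Q0 runs 2, rem=3, quantum used, demote→Q1. Q0=[P3] Q1=[P1,P2,P4,P5] Q2=[]
t=10-12: P3@Q0 runs 2, rem=10, I/O yield, promote→Q0. Q0=[P3] Q1=[P1,P2,P4,P5] Q2=[]
t=12-14: P3@Q0 runs 2, rem=8, I/O yield, promote→Q0. Q0=[P3] Q1=[P1,P2,P4,P5] Q2=[]
t=14-16: P3@Q0 runs 2, rem=6, I/O yield, promote→Q0. Q0=[P3] Q1=[P1,P2,P4,P5] Q2=[]
t=16-18: P3@Q0 runs 2, rem=4, I/O yield, promote→Q0. Q0=[P3] Q1=[P1,P2,P4,P5] Q2=[]
t=18-20: P3@Q0 runs 2, rem=2, I/O yield, promote→Q0. Q0=[P3] Q1=[P1,P2,P4,P5] Q2=[]
t=20-22: P3@Q0 runs 2, rem=0, completes. Q0=[] Q1=[P1,P2,P4,P5] Q2=[]
t=22-26: P1@Q1 runs 4, rem=7, quantum used, demote→Q2. Q0=[] Q1=[P2,P4,P5] Q2=[P1]
t=26-30: P2@Q1 runs 4, rem=0, completes. Q0=[] Q1=[P4,P5] Q2=[P1]
t=30-34: P4@Q1 runs 4, rem=3, quantum used, demote→Q2. Q0=[] Q1=[P5] Q2=[P1,P4]
t=34-37: P5@Q1 runs 3, rem=0, completes. Q0=[] Q1=[] Q2=[P1,P4]
t=37-44: P1@Q2 runs 7, rem=0, completes. Q0=[] Q1=[] Q2=[P4]
t=44-47: P4@Q2 runs 3, rem=0, completes. Q0=[] Q1=[] Q2=[]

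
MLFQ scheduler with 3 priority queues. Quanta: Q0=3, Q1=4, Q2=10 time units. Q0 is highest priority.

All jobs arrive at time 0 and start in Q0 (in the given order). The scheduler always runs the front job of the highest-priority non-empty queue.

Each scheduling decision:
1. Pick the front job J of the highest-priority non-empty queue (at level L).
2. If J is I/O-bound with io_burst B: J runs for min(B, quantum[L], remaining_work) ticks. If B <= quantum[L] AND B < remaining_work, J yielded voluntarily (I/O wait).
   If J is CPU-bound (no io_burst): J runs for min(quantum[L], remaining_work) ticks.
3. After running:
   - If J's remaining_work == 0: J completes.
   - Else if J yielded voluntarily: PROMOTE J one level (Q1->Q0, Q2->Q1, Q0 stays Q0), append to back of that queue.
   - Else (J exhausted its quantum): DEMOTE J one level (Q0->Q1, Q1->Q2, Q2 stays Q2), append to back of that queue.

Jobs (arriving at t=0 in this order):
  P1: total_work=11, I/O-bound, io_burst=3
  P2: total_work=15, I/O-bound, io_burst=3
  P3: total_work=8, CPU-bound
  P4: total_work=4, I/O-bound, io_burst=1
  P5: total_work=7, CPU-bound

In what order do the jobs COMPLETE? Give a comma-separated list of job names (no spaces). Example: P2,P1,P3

Answer: P1,P4,P2,P5,P3

Derivation:
t=0-3: P1@Q0 runs 3, rem=8, I/O yield, promote→Q0. Q0=[P2,P3,P4,P5,P1] Q1=[] Q2=[]
t=3-6: P2@Q0 runs 3, rem=12, I/O yield, promote→Q0. Q0=[P3,P4,P5,P1,P2] Q1=[] Q2=[]
t=6-9: P3@Q0 runs 3, rem=5, quantum used, demote→Q1. Q0=[P4,P5,P1,P2] Q1=[P3] Q2=[]
t=9-10: P4@Q0 runs 1, rem=3, I/O yield, promote→Q0. Q0=[P5,P1,P2,P4] Q1=[P3] Q2=[]
t=10-13: P5@Q0 runs 3, rem=4, quantum used, demote→Q1. Q0=[P1,P2,P4] Q1=[P3,P5] Q2=[]
t=13-16: P1@Q0 runs 3, rem=5, I/O yield, promote→Q0. Q0=[P2,P4,P1] Q1=[P3,P5] Q2=[]
t=16-19: P2@Q0 runs 3, rem=9, I/O yield, promote→Q0. Q0=[P4,P1,P2] Q1=[P3,P5] Q2=[]
t=19-20: P4@Q0 runs 1, rem=2, I/O yield, promote→Q0. Q0=[P1,P2,P4] Q1=[P3,P5] Q2=[]
t=20-23: P1@Q0 runs 3, rem=2, I/O yield, promote→Q0. Q0=[P2,P4,P1] Q1=[P3,P5] Q2=[]
t=23-26: P2@Q0 runs 3, rem=6, I/O yield, promote→Q0. Q0=[P4,P1,P2] Q1=[P3,P5] Q2=[]
t=26-27: P4@Q0 runs 1, rem=1, I/O yield, promote→Q0. Q0=[P1,P2,P4] Q1=[P3,P5] Q2=[]
t=27-29: P1@Q0 runs 2, rem=0, completes. Q0=[P2,P4] Q1=[P3,P5] Q2=[]
t=29-32: P2@Q0 runs 3, rem=3, I/O yield, promote→Q0. Q0=[P4,P2] Q1=[P3,P5] Q2=[]
t=32-33: P4@Q0 runs 1, rem=0, completes. Q0=[P2] Q1=[P3,P5] Q2=[]
t=33-36: P2@Q0 runs 3, rem=0, completes. Q0=[] Q1=[P3,P5] Q2=[]
t=36-40: P3@Q1 runs 4, rem=1, quantum used, demote→Q2. Q0=[] Q1=[P5] Q2=[P3]
t=40-44: P5@Q1 runs 4, rem=0, completes. Q0=[] Q1=[] Q2=[P3]
t=44-45: P3@Q2 runs 1, rem=0, completes. Q0=[] Q1=[] Q2=[]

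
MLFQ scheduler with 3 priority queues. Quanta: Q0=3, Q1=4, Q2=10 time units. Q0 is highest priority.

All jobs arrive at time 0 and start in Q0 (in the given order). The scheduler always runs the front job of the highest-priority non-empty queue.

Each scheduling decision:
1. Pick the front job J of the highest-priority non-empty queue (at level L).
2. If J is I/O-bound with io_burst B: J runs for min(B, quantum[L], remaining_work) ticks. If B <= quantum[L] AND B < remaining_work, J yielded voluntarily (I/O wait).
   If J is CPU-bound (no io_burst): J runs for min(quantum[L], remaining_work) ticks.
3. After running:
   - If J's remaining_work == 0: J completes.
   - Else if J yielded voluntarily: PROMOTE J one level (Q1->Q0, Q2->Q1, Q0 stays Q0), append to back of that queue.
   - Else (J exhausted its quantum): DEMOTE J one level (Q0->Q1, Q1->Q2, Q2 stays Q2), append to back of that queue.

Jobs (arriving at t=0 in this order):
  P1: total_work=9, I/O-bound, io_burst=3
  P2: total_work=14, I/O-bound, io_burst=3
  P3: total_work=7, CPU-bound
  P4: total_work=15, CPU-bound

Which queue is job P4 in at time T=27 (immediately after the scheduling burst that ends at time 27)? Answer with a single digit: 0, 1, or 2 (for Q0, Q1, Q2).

Answer: 1

Derivation:
t=0-3: P1@Q0 runs 3, rem=6, I/O yield, promote→Q0. Q0=[P2,P3,P4,P1] Q1=[] Q2=[]
t=3-6: P2@Q0 runs 3, rem=11, I/O yield, promote→Q0. Q0=[P3,P4,P1,P2] Q1=[] Q2=[]
t=6-9: P3@Q0 runs 3, rem=4, quantum used, demote→Q1. Q0=[P4,P1,P2] Q1=[P3] Q2=[]
t=9-12: P4@Q0 runs 3, rem=12, quantum used, demote→Q1. Q0=[P1,P2] Q1=[P3,P4] Q2=[]
t=12-15: P1@Q0 runs 3, rem=3, I/O yield, promote→Q0. Q0=[P2,P1] Q1=[P3,P4] Q2=[]
t=15-18: P2@Q0 runs 3, rem=8, I/O yield, promote→Q0. Q0=[P1,P2] Q1=[P3,P4] Q2=[]
t=18-21: P1@Q0 runs 3, rem=0, completes. Q0=[P2] Q1=[P3,P4] Q2=[]
t=21-24: P2@Q0 runs 3, rem=5, I/O yield, promote→Q0. Q0=[P2] Q1=[P3,P4] Q2=[]
t=24-27: P2@Q0 runs 3, rem=2, I/O yield, promote→Q0. Q0=[P2] Q1=[P3,P4] Q2=[]
t=27-29: P2@Q0 runs 2, rem=0, completes. Q0=[] Q1=[P3,P4] Q2=[]
t=29-33: P3@Q1 runs 4, rem=0, completes. Q0=[] Q1=[P4] Q2=[]
t=33-37: P4@Q1 runs 4, rem=8, quantum used, demote→Q2. Q0=[] Q1=[] Q2=[P4]
t=37-45: P4@Q2 runs 8, rem=0, completes. Q0=[] Q1=[] Q2=[]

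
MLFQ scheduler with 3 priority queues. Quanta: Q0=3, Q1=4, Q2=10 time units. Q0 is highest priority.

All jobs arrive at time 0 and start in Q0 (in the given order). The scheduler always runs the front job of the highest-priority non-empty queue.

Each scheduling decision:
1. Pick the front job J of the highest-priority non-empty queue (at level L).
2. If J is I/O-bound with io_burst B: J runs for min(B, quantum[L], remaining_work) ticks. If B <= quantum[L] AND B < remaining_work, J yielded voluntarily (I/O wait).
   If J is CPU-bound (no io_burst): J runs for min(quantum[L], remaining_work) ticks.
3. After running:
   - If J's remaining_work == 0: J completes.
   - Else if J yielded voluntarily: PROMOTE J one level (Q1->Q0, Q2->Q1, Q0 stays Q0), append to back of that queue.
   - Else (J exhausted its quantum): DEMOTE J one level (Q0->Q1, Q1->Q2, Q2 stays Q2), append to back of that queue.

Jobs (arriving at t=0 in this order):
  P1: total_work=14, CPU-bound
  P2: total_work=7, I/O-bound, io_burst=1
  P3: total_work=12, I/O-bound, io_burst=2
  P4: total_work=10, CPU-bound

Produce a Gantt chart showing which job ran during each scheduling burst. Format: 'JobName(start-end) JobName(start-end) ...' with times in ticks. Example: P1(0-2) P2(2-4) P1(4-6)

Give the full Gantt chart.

Answer: P1(0-3) P2(3-4) P3(4-6) P4(6-9) P2(9-10) P3(10-12) P2(12-13) P3(13-15) P2(15-16) P3(16-18) P2(18-19) P3(19-21) P2(21-22) P3(22-24) P2(24-25) P1(25-29) P4(29-33) P1(33-40) P4(40-43)

Derivation:
t=0-3: P1@Q0 runs 3, rem=11, quantum used, demote→Q1. Q0=[P2,P3,P4] Q1=[P1] Q2=[]
t=3-4: P2@Q0 runs 1, rem=6, I/O yield, promote→Q0. Q0=[P3,P4,P2] Q1=[P1] Q2=[]
t=4-6: P3@Q0 runs 2, rem=10, I/O yield, promote→Q0. Q0=[P4,P2,P3] Q1=[P1] Q2=[]
t=6-9: P4@Q0 runs 3, rem=7, quantum used, demote→Q1. Q0=[P2,P3] Q1=[P1,P4] Q2=[]
t=9-10: P2@Q0 runs 1, rem=5, I/O yield, promote→Q0. Q0=[P3,P2] Q1=[P1,P4] Q2=[]
t=10-12: P3@Q0 runs 2, rem=8, I/O yield, promote→Q0. Q0=[P2,P3] Q1=[P1,P4] Q2=[]
t=12-13: P2@Q0 runs 1, rem=4, I/O yield, promote→Q0. Q0=[P3,P2] Q1=[P1,P4] Q2=[]
t=13-15: P3@Q0 runs 2, rem=6, I/O yield, promote→Q0. Q0=[P2,P3] Q1=[P1,P4] Q2=[]
t=15-16: P2@Q0 runs 1, rem=3, I/O yield, promote→Q0. Q0=[P3,P2] Q1=[P1,P4] Q2=[]
t=16-18: P3@Q0 runs 2, rem=4, I/O yield, promote→Q0. Q0=[P2,P3] Q1=[P1,P4] Q2=[]
t=18-19: P2@Q0 runs 1, rem=2, I/O yield, promote→Q0. Q0=[P3,P2] Q1=[P1,P4] Q2=[]
t=19-21: P3@Q0 runs 2, rem=2, I/O yield, promote→Q0. Q0=[P2,P3] Q1=[P1,P4] Q2=[]
t=21-22: P2@Q0 runs 1, rem=1, I/O yield, promote→Q0. Q0=[P3,P2] Q1=[P1,P4] Q2=[]
t=22-24: P3@Q0 runs 2, rem=0, completes. Q0=[P2] Q1=[P1,P4] Q2=[]
t=24-25: P2@Q0 runs 1, rem=0, completes. Q0=[] Q1=[P1,P4] Q2=[]
t=25-29: P1@Q1 runs 4, rem=7, quantum used, demote→Q2. Q0=[] Q1=[P4] Q2=[P1]
t=29-33: P4@Q1 runs 4, rem=3, quantum used, demote→Q2. Q0=[] Q1=[] Q2=[P1,P4]
t=33-40: P1@Q2 runs 7, rem=0, completes. Q0=[] Q1=[] Q2=[P4]
t=40-43: P4@Q2 runs 3, rem=0, completes. Q0=[] Q1=[] Q2=[]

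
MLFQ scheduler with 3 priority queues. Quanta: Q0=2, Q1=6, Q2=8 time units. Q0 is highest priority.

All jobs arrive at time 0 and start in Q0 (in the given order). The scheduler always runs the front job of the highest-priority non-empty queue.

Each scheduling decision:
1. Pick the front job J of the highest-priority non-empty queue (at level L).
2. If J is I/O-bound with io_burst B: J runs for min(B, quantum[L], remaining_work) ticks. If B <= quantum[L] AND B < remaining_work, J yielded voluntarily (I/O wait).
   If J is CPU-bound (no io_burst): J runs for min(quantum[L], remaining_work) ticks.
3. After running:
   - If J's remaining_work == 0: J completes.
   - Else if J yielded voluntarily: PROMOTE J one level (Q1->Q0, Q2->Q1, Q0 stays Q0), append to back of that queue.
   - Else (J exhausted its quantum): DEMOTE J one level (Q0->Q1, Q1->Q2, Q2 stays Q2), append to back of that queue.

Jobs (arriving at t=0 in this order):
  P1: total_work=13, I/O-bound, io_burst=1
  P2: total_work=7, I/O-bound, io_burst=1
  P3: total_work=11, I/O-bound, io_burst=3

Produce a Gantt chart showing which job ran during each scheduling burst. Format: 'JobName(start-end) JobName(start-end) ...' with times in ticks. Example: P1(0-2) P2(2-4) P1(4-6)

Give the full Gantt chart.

t=0-1: P1@Q0 runs 1, rem=12, I/O yield, promote→Q0. Q0=[P2,P3,P1] Q1=[] Q2=[]
t=1-2: P2@Q0 runs 1, rem=6, I/O yield, promote→Q0. Q0=[P3,P1,P2] Q1=[] Q2=[]
t=2-4: P3@Q0 runs 2, rem=9, quantum used, demote→Q1. Q0=[P1,P2] Q1=[P3] Q2=[]
t=4-5: P1@Q0 runs 1, rem=11, I/O yield, promote→Q0. Q0=[P2,P1] Q1=[P3] Q2=[]
t=5-6: P2@Q0 runs 1, rem=5, I/O yield, promote→Q0. Q0=[P1,P2] Q1=[P3] Q2=[]
t=6-7: P1@Q0 runs 1, rem=10, I/O yield, promote→Q0. Q0=[P2,P1] Q1=[P3] Q2=[]
t=7-8: P2@Q0 runs 1, rem=4, I/O yield, promote→Q0. Q0=[P1,P2] Q1=[P3] Q2=[]
t=8-9: P1@Q0 runs 1, rem=9, I/O yield, promote→Q0. Q0=[P2,P1] Q1=[P3] Q2=[]
t=9-10: P2@Q0 runs 1, rem=3, I/O yield, promote→Q0. Q0=[P1,P2] Q1=[P3] Q2=[]
t=10-11: P1@Q0 runs 1, rem=8, I/O yield, promote→Q0. Q0=[P2,P1] Q1=[P3] Q2=[]
t=11-12: P2@Q0 runs 1, rem=2, I/O yield, promote→Q0. Q0=[P1,P2] Q1=[P3] Q2=[]
t=12-13: P1@Q0 runs 1, rem=7, I/O yield, promote→Q0. Q0=[P2,P1] Q1=[P3] Q2=[]
t=13-14: P2@Q0 runs 1, rem=1, I/O yield, promote→Q0. Q0=[P1,P2] Q1=[P3] Q2=[]
t=14-15: P1@Q0 runs 1, rem=6, I/O yield, promote→Q0. Q0=[P2,P1] Q1=[P3] Q2=[]
t=15-16: P2@Q0 runs 1, rem=0, completes. Q0=[P1] Q1=[P3] Q2=[]
t=16-17: P1@Q0 runs 1, rem=5, I/O yield, promote→Q0. Q0=[P1] Q1=[P3] Q2=[]
t=17-18: P1@Q0 runs 1, rem=4, I/O yield, promote→Q0. Q0=[P1] Q1=[P3] Q2=[]
t=18-19: P1@Q0 runs 1, rem=3, I/O yield, promote→Q0. Q0=[P1] Q1=[P3] Q2=[]
t=19-20: P1@Q0 runs 1, rem=2, I/O yield, promote→Q0. Q0=[P1] Q1=[P3] Q2=[]
t=20-21: P1@Q0 runs 1, rem=1, I/O yield, promote→Q0. Q0=[P1] Q1=[P3] Q2=[]
t=21-22: P1@Q0 runs 1, rem=0, completes. Q0=[] Q1=[P3] Q2=[]
t=22-25: P3@Q1 runs 3, rem=6, I/O yield, promote→Q0. Q0=[P3] Q1=[] Q2=[]
t=25-27: P3@Q0 runs 2, rem=4, quantum used, demote→Q1. Q0=[] Q1=[P3] Q2=[]
t=27-30: P3@Q1 runs 3, rem=1, I/O yield, promote→Q0. Q0=[P3] Q1=[] Q2=[]
t=30-31: P3@Q0 runs 1, rem=0, completes. Q0=[] Q1=[] Q2=[]

Answer: P1(0-1) P2(1-2) P3(2-4) P1(4-5) P2(5-6) P1(6-7) P2(7-8) P1(8-9) P2(9-10) P1(10-11) P2(11-12) P1(12-13) P2(13-14) P1(14-15) P2(15-16) P1(16-17) P1(17-18) P1(18-19) P1(19-20) P1(20-21) P1(21-22) P3(22-25) P3(25-27) P3(27-30) P3(30-31)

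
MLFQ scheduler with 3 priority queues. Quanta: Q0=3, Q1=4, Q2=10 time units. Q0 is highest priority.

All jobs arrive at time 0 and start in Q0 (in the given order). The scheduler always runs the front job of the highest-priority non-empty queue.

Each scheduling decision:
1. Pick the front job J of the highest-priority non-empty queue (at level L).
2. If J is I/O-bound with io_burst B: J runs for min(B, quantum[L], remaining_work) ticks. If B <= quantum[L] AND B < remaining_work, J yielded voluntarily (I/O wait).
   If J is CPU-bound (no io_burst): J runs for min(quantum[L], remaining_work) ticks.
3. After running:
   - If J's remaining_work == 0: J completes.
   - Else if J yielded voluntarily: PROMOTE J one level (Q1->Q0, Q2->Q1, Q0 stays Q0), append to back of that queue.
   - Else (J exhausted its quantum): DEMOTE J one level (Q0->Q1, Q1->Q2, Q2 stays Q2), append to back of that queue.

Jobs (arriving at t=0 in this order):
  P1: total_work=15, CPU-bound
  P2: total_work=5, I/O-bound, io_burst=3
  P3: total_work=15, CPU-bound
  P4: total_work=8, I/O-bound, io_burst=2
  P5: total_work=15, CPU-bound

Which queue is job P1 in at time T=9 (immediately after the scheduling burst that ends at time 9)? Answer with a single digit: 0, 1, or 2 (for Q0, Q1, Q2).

t=0-3: P1@Q0 runs 3, rem=12, quantum used, demote→Q1. Q0=[P2,P3,P4,P5] Q1=[P1] Q2=[]
t=3-6: P2@Q0 runs 3, rem=2, I/O yield, promote→Q0. Q0=[P3,P4,P5,P2] Q1=[P1] Q2=[]
t=6-9: P3@Q0 runs 3, rem=12, quantum used, demote→Q1. Q0=[P4,P5,P2] Q1=[P1,P3] Q2=[]
t=9-11: P4@Q0 runs 2, rem=6, I/O yield, promote→Q0. Q0=[P5,P2,P4] Q1=[P1,P3] Q2=[]
t=11-14: P5@Q0 runs 3, rem=12, quantum used, demote→Q1. Q0=[P2,P4] Q1=[P1,P3,P5] Q2=[]
t=14-16: P2@Q0 runs 2, rem=0, completes. Q0=[P4] Q1=[P1,P3,P5] Q2=[]
t=16-18: P4@Q0 runs 2, rem=4, I/O yield, promote→Q0. Q0=[P4] Q1=[P1,P3,P5] Q2=[]
t=18-20: P4@Q0 runs 2, rem=2, I/O yield, promote→Q0. Q0=[P4] Q1=[P1,P3,P5] Q2=[]
t=20-22: P4@Q0 runs 2, rem=0, completes. Q0=[] Q1=[P1,P3,P5] Q2=[]
t=22-26: P1@Q1 runs 4, rem=8, quantum used, demote→Q2. Q0=[] Q1=[P3,P5] Q2=[P1]
t=26-30: P3@Q1 runs 4, rem=8, quantum used, demote→Q2. Q0=[] Q1=[P5] Q2=[P1,P3]
t=30-34: P5@Q1 runs 4, rem=8, quantum used, demote→Q2. Q0=[] Q1=[] Q2=[P1,P3,P5]
t=34-42: P1@Q2 runs 8, rem=0, completes. Q0=[] Q1=[] Q2=[P3,P5]
t=42-50: P3@Q2 runs 8, rem=0, completes. Q0=[] Q1=[] Q2=[P5]
t=50-58: P5@Q2 runs 8, rem=0, completes. Q0=[] Q1=[] Q2=[]

Answer: 1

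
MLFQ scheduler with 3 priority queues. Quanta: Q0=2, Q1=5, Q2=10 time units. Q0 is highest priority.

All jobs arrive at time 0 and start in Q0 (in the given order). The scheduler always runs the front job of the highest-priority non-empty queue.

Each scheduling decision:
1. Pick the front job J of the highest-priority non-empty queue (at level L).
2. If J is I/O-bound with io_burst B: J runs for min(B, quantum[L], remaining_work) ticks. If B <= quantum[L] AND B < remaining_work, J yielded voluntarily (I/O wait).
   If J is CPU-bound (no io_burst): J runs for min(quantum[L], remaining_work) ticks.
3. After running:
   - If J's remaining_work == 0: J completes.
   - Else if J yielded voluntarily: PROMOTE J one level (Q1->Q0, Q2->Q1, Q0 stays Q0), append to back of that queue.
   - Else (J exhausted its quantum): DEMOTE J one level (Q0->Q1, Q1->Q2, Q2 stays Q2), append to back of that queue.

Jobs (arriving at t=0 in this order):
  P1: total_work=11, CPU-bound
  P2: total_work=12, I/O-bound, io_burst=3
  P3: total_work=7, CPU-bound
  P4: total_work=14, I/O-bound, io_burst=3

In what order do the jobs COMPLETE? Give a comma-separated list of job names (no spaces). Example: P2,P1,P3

t=0-2: P1@Q0 runs 2, rem=9, quantum used, demote→Q1. Q0=[P2,P3,P4] Q1=[P1] Q2=[]
t=2-4: P2@Q0 runs 2, rem=10, quantum used, demote→Q1. Q0=[P3,P4] Q1=[P1,P2] Q2=[]
t=4-6: P3@Q0 runs 2, rem=5, quantum used, demote→Q1. Q0=[P4] Q1=[P1,P2,P3] Q2=[]
t=6-8: P4@Q0 runs 2, rem=12, quantum used, demote→Q1. Q0=[] Q1=[P1,P2,P3,P4] Q2=[]
t=8-13: P1@Q1 runs 5, rem=4, quantum used, demote→Q2. Q0=[] Q1=[P2,P3,P4] Q2=[P1]
t=13-16: P2@Q1 runs 3, rem=7, I/O yield, promote→Q0. Q0=[P2] Q1=[P3,P4] Q2=[P1]
t=16-18: P2@Q0 runs 2, rem=5, quantum used, demote→Q1. Q0=[] Q1=[P3,P4,P2] Q2=[P1]
t=18-23: P3@Q1 runs 5, rem=0, completes. Q0=[] Q1=[P4,P2] Q2=[P1]
t=23-26: P4@Q1 runs 3, rem=9, I/O yield, promote→Q0. Q0=[P4] Q1=[P2] Q2=[P1]
t=26-28: P4@Q0 runs 2, rem=7, quantum used, demote→Q1. Q0=[] Q1=[P2,P4] Q2=[P1]
t=28-31: P2@Q1 runs 3, rem=2, I/O yield, promote→Q0. Q0=[P2] Q1=[P4] Q2=[P1]
t=31-33: P2@Q0 runs 2, rem=0, completes. Q0=[] Q1=[P4] Q2=[P1]
t=33-36: P4@Q1 runs 3, rem=4, I/O yield, promote→Q0. Q0=[P4] Q1=[] Q2=[P1]
t=36-38: P4@Q0 runs 2, rem=2, quantum used, demote→Q1. Q0=[] Q1=[P4] Q2=[P1]
t=38-40: P4@Q1 runs 2, rem=0, completes. Q0=[] Q1=[] Q2=[P1]
t=40-44: P1@Q2 runs 4, rem=0, completes. Q0=[] Q1=[] Q2=[]

Answer: P3,P2,P4,P1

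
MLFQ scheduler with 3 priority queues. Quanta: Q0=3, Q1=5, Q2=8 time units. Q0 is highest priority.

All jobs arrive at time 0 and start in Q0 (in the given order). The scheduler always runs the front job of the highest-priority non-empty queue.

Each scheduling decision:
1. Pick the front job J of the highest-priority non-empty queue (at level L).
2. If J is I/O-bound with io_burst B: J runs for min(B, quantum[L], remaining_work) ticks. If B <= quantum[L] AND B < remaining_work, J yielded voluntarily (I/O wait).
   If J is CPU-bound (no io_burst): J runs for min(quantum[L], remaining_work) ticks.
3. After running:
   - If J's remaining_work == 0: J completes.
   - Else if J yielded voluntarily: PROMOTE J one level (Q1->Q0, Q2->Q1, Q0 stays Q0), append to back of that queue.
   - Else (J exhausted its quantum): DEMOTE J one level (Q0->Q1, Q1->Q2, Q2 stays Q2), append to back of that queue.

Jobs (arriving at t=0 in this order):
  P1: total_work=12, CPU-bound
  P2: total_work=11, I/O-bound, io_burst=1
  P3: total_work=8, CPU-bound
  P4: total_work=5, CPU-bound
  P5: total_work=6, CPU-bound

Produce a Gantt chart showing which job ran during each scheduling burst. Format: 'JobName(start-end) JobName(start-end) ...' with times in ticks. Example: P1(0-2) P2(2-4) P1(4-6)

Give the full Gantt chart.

t=0-3: P1@Q0 runs 3, rem=9, quantum used, demote→Q1. Q0=[P2,P3,P4,P5] Q1=[P1] Q2=[]
t=3-4: P2@Q0 runs 1, rem=10, I/O yield, promote→Q0. Q0=[P3,P4,P5,P2] Q1=[P1] Q2=[]
t=4-7: P3@Q0 runs 3, rem=5, quantum used, demote→Q1. Q0=[P4,P5,P2] Q1=[P1,P3] Q2=[]
t=7-10: P4@Q0 runs 3, rem=2, quantum used, demote→Q1. Q0=[P5,P2] Q1=[P1,P3,P4] Q2=[]
t=10-13: P5@Q0 runs 3, rem=3, quantum used, demote→Q1. Q0=[P2] Q1=[P1,P3,P4,P5] Q2=[]
t=13-14: P2@Q0 runs 1, rem=9, I/O yield, promote→Q0. Q0=[P2] Q1=[P1,P3,P4,P5] Q2=[]
t=14-15: P2@Q0 runs 1, rem=8, I/O yield, promote→Q0. Q0=[P2] Q1=[P1,P3,P4,P5] Q2=[]
t=15-16: P2@Q0 runs 1, rem=7, I/O yield, promote→Q0. Q0=[P2] Q1=[P1,P3,P4,P5] Q2=[]
t=16-17: P2@Q0 runs 1, rem=6, I/O yield, promote→Q0. Q0=[P2] Q1=[P1,P3,P4,P5] Q2=[]
t=17-18: P2@Q0 runs 1, rem=5, I/O yield, promote→Q0. Q0=[P2] Q1=[P1,P3,P4,P5] Q2=[]
t=18-19: P2@Q0 runs 1, rem=4, I/O yield, promote→Q0. Q0=[P2] Q1=[P1,P3,P4,P5] Q2=[]
t=19-20: P2@Q0 runs 1, rem=3, I/O yield, promote→Q0. Q0=[P2] Q1=[P1,P3,P4,P5] Q2=[]
t=20-21: P2@Q0 runs 1, rem=2, I/O yield, promote→Q0. Q0=[P2] Q1=[P1,P3,P4,P5] Q2=[]
t=21-22: P2@Q0 runs 1, rem=1, I/O yield, promote→Q0. Q0=[P2] Q1=[P1,P3,P4,P5] Q2=[]
t=22-23: P2@Q0 runs 1, rem=0, completes. Q0=[] Q1=[P1,P3,P4,P5] Q2=[]
t=23-28: P1@Q1 runs 5, rem=4, quantum used, demote→Q2. Q0=[] Q1=[P3,P4,P5] Q2=[P1]
t=28-33: P3@Q1 runs 5, rem=0, completes. Q0=[] Q1=[P4,P5] Q2=[P1]
t=33-35: P4@Q1 runs 2, rem=0, completes. Q0=[] Q1=[P5] Q2=[P1]
t=35-38: P5@Q1 runs 3, rem=0, completes. Q0=[] Q1=[] Q2=[P1]
t=38-42: P1@Q2 runs 4, rem=0, completes. Q0=[] Q1=[] Q2=[]

Answer: P1(0-3) P2(3-4) P3(4-7) P4(7-10) P5(10-13) P2(13-14) P2(14-15) P2(15-16) P2(16-17) P2(17-18) P2(18-19) P2(19-20) P2(20-21) P2(21-22) P2(22-23) P1(23-28) P3(28-33) P4(33-35) P5(35-38) P1(38-42)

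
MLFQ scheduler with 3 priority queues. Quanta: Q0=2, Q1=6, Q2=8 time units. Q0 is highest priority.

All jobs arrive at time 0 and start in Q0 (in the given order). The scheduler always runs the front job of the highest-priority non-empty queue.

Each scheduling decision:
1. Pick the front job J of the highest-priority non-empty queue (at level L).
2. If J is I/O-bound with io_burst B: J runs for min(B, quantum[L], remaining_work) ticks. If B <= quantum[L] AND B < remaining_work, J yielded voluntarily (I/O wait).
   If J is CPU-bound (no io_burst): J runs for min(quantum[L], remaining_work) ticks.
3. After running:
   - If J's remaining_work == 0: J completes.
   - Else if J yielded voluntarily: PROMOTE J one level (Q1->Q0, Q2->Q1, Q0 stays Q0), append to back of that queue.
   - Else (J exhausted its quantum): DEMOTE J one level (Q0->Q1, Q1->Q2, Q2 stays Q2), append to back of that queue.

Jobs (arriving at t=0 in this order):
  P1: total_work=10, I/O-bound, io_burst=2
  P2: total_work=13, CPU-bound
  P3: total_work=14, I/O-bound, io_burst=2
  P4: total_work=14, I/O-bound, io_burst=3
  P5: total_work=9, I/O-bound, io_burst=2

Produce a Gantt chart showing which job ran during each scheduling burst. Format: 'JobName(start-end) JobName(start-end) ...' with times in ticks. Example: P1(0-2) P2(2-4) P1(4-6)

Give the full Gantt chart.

Answer: P1(0-2) P2(2-4) P3(4-6) P4(6-8) P5(8-10) P1(10-12) P3(12-14) P5(14-16) P1(16-18) P3(18-20) P5(20-22) P1(22-24) P3(24-26) P5(26-28) P1(28-30) P3(30-32) P5(32-33) P3(33-35) P3(35-37) P2(37-43) P4(43-46) P4(46-48) P4(48-51) P4(51-53) P4(53-55) P2(55-60)

Derivation:
t=0-2: P1@Q0 runs 2, rem=8, I/O yield, promote→Q0. Q0=[P2,P3,P4,P5,P1] Q1=[] Q2=[]
t=2-4: P2@Q0 runs 2, rem=11, quantum used, demote→Q1. Q0=[P3,P4,P5,P1] Q1=[P2] Q2=[]
t=4-6: P3@Q0 runs 2, rem=12, I/O yield, promote→Q0. Q0=[P4,P5,P1,P3] Q1=[P2] Q2=[]
t=6-8: P4@Q0 runs 2, rem=12, quantum used, demote→Q1. Q0=[P5,P1,P3] Q1=[P2,P4] Q2=[]
t=8-10: P5@Q0 runs 2, rem=7, I/O yield, promote→Q0. Q0=[P1,P3,P5] Q1=[P2,P4] Q2=[]
t=10-12: P1@Q0 runs 2, rem=6, I/O yield, promote→Q0. Q0=[P3,P5,P1] Q1=[P2,P4] Q2=[]
t=12-14: P3@Q0 runs 2, rem=10, I/O yield, promote→Q0. Q0=[P5,P1,P3] Q1=[P2,P4] Q2=[]
t=14-16: P5@Q0 runs 2, rem=5, I/O yield, promote→Q0. Q0=[P1,P3,P5] Q1=[P2,P4] Q2=[]
t=16-18: P1@Q0 runs 2, rem=4, I/O yield, promote→Q0. Q0=[P3,P5,P1] Q1=[P2,P4] Q2=[]
t=18-20: P3@Q0 runs 2, rem=8, I/O yield, promote→Q0. Q0=[P5,P1,P3] Q1=[P2,P4] Q2=[]
t=20-22: P5@Q0 runs 2, rem=3, I/O yield, promote→Q0. Q0=[P1,P3,P5] Q1=[P2,P4] Q2=[]
t=22-24: P1@Q0 runs 2, rem=2, I/O yield, promote→Q0. Q0=[P3,P5,P1] Q1=[P2,P4] Q2=[]
t=24-26: P3@Q0 runs 2, rem=6, I/O yield, promote→Q0. Q0=[P5,P1,P3] Q1=[P2,P4] Q2=[]
t=26-28: P5@Q0 runs 2, rem=1, I/O yield, promote→Q0. Q0=[P1,P3,P5] Q1=[P2,P4] Q2=[]
t=28-30: P1@Q0 runs 2, rem=0, completes. Q0=[P3,P5] Q1=[P2,P4] Q2=[]
t=30-32: P3@Q0 runs 2, rem=4, I/O yield, promote→Q0. Q0=[P5,P3] Q1=[P2,P4] Q2=[]
t=32-33: P5@Q0 runs 1, rem=0, completes. Q0=[P3] Q1=[P2,P4] Q2=[]
t=33-35: P3@Q0 runs 2, rem=2, I/O yield, promote→Q0. Q0=[P3] Q1=[P2,P4] Q2=[]
t=35-37: P3@Q0 runs 2, rem=0, completes. Q0=[] Q1=[P2,P4] Q2=[]
t=37-43: P2@Q1 runs 6, rem=5, quantum used, demote→Q2. Q0=[] Q1=[P4] Q2=[P2]
t=43-46: P4@Q1 runs 3, rem=9, I/O yield, promote→Q0. Q0=[P4] Q1=[] Q2=[P2]
t=46-48: P4@Q0 runs 2, rem=7, quantum used, demote→Q1. Q0=[] Q1=[P4] Q2=[P2]
t=48-51: P4@Q1 runs 3, rem=4, I/O yield, promote→Q0. Q0=[P4] Q1=[] Q2=[P2]
t=51-53: P4@Q0 runs 2, rem=2, quantum used, demote→Q1. Q0=[] Q1=[P4] Q2=[P2]
t=53-55: P4@Q1 runs 2, rem=0, completes. Q0=[] Q1=[] Q2=[P2]
t=55-60: P2@Q2 runs 5, rem=0, completes. Q0=[] Q1=[] Q2=[]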